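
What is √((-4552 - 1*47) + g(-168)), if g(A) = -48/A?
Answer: I*√225337/7 ≈ 67.814*I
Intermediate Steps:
√((-4552 - 1*47) + g(-168)) = √((-4552 - 1*47) - 48/(-168)) = √((-4552 - 47) - 48*(-1/168)) = √(-4599 + 2/7) = √(-32191/7) = I*√225337/7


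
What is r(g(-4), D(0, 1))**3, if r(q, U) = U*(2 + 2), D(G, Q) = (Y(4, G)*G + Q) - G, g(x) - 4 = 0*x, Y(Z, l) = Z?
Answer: 64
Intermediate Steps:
g(x) = 4 (g(x) = 4 + 0*x = 4 + 0 = 4)
D(G, Q) = Q + 3*G (D(G, Q) = (4*G + Q) - G = (Q + 4*G) - G = Q + 3*G)
r(q, U) = 4*U (r(q, U) = U*4 = 4*U)
r(g(-4), D(0, 1))**3 = (4*(1 + 3*0))**3 = (4*(1 + 0))**3 = (4*1)**3 = 4**3 = 64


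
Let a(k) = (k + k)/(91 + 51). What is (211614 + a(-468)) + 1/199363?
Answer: 2995254831809/14154773 ≈ 2.1161e+5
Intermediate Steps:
a(k) = k/71 (a(k) = (2*k)/142 = (2*k)*(1/142) = k/71)
(211614 + a(-468)) + 1/199363 = (211614 + (1/71)*(-468)) + 1/199363 = (211614 - 468/71) + 1/199363 = 15024126/71 + 1/199363 = 2995254831809/14154773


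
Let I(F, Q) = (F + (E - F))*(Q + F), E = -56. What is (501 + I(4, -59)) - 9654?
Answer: -6073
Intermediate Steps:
I(F, Q) = -56*F - 56*Q (I(F, Q) = (F + (-56 - F))*(Q + F) = -56*(F + Q) = -56*F - 56*Q)
(501 + I(4, -59)) - 9654 = (501 + (-56*4 - 56*(-59))) - 9654 = (501 + (-224 + 3304)) - 9654 = (501 + 3080) - 9654 = 3581 - 9654 = -6073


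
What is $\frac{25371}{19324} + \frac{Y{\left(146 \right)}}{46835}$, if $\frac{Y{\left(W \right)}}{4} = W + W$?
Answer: $\frac{1210821217}{905039540} \approx 1.3379$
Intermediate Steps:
$Y{\left(W \right)} = 8 W$ ($Y{\left(W \right)} = 4 \left(W + W\right) = 4 \cdot 2 W = 8 W$)
$\frac{25371}{19324} + \frac{Y{\left(146 \right)}}{46835} = \frac{25371}{19324} + \frac{8 \cdot 146}{46835} = 25371 \cdot \frac{1}{19324} + 1168 \cdot \frac{1}{46835} = \frac{25371}{19324} + \frac{1168}{46835} = \frac{1210821217}{905039540}$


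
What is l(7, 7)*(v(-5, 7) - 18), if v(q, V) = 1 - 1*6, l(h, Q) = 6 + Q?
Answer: -299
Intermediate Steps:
v(q, V) = -5 (v(q, V) = 1 - 6 = -5)
l(7, 7)*(v(-5, 7) - 18) = (6 + 7)*(-5 - 18) = 13*(-23) = -299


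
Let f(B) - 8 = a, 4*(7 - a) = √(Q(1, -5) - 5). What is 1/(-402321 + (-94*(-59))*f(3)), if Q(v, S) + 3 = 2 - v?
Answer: -21636/6905630633 + 94*I*√7/6905630633 ≈ -3.1331e-6 + 3.6014e-8*I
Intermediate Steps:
Q(v, S) = -1 - v (Q(v, S) = -3 + (2 - v) = -1 - v)
a = 7 - I*√7/4 (a = 7 - √((-1 - 1*1) - 5)/4 = 7 - √((-1 - 1) - 5)/4 = 7 - √(-2 - 5)/4 = 7 - I*√7/4 ≈ 7.0 - 0.66144*I)
f(B) = 15 - I*√7/4 (f(B) = 8 + (7 - I*√7/4) = 15 - I*√7/4)
1/(-402321 + (-94*(-59))*f(3)) = 1/(-402321 + (-94*(-59))*(15 - I*√7/4)) = 1/(-402321 + 5546*(15 - I*√7/4)) = 1/(-402321 + (83190 - 2773*I*√7/2)) = 1/(-319131 - 2773*I*√7/2)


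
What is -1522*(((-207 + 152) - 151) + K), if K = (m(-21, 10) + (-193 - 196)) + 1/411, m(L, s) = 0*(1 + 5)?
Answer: 372195968/411 ≈ 9.0559e+5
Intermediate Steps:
m(L, s) = 0 (m(L, s) = 0*6 = 0)
K = -159878/411 (K = (0 + (-193 - 196)) + 1/411 = (0 - 389) + 1/411 = -389 + 1/411 = -159878/411 ≈ -389.00)
-1522*(((-207 + 152) - 151) + K) = -1522*(((-207 + 152) - 151) - 159878/411) = -1522*((-55 - 151) - 159878/411) = -1522*(-206 - 159878/411) = -1522*(-244544/411) = 372195968/411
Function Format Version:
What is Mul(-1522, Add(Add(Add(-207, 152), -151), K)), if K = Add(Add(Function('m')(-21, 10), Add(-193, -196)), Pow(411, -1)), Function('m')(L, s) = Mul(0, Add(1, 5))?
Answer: Rational(372195968, 411) ≈ 9.0559e+5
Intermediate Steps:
Function('m')(L, s) = 0 (Function('m')(L, s) = Mul(0, 6) = 0)
K = Rational(-159878, 411) (K = Add(Add(0, Add(-193, -196)), Pow(411, -1)) = Add(Add(0, -389), Rational(1, 411)) = Add(-389, Rational(1, 411)) = Rational(-159878, 411) ≈ -389.00)
Mul(-1522, Add(Add(Add(-207, 152), -151), K)) = Mul(-1522, Add(Add(Add(-207, 152), -151), Rational(-159878, 411))) = Mul(-1522, Add(Add(-55, -151), Rational(-159878, 411))) = Mul(-1522, Add(-206, Rational(-159878, 411))) = Mul(-1522, Rational(-244544, 411)) = Rational(372195968, 411)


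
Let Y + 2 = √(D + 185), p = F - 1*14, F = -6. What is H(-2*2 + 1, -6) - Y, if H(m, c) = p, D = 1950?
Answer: -18 - √2135 ≈ -64.206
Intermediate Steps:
p = -20 (p = -6 - 1*14 = -6 - 14 = -20)
H(m, c) = -20
Y = -2 + √2135 (Y = -2 + √(1950 + 185) = -2 + √2135 ≈ 44.206)
H(-2*2 + 1, -6) - Y = -20 - (-2 + √2135) = -20 + (2 - √2135) = -18 - √2135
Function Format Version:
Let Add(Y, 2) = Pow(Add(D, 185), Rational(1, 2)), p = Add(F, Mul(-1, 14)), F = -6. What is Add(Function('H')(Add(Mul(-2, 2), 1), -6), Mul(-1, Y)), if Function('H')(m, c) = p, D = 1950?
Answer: Add(-18, Mul(-1, Pow(2135, Rational(1, 2)))) ≈ -64.206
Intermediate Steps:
p = -20 (p = Add(-6, Mul(-1, 14)) = Add(-6, -14) = -20)
Function('H')(m, c) = -20
Y = Add(-2, Pow(2135, Rational(1, 2))) (Y = Add(-2, Pow(Add(1950, 185), Rational(1, 2))) = Add(-2, Pow(2135, Rational(1, 2))) ≈ 44.206)
Add(Function('H')(Add(Mul(-2, 2), 1), -6), Mul(-1, Y)) = Add(-20, Mul(-1, Add(-2, Pow(2135, Rational(1, 2))))) = Add(-20, Add(2, Mul(-1, Pow(2135, Rational(1, 2))))) = Add(-18, Mul(-1, Pow(2135, Rational(1, 2))))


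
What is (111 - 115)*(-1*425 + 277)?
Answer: 592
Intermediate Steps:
(111 - 115)*(-1*425 + 277) = -4*(-425 + 277) = -4*(-148) = 592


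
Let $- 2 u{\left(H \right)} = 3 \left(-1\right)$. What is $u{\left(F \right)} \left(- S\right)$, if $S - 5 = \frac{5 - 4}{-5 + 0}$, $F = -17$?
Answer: $- \frac{36}{5} \approx -7.2$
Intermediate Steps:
$S = \frac{24}{5}$ ($S = 5 + \frac{5 - 4}{-5 + 0} = 5 + 1 \frac{1}{-5} = 5 + 1 \left(- \frac{1}{5}\right) = 5 - \frac{1}{5} = \frac{24}{5} \approx 4.8$)
$u{\left(H \right)} = \frac{3}{2}$ ($u{\left(H \right)} = - \frac{3 \left(-1\right)}{2} = \left(- \frac{1}{2}\right) \left(-3\right) = \frac{3}{2}$)
$u{\left(F \right)} \left(- S\right) = \frac{3 \left(\left(-1\right) \frac{24}{5}\right)}{2} = \frac{3}{2} \left(- \frac{24}{5}\right) = - \frac{36}{5}$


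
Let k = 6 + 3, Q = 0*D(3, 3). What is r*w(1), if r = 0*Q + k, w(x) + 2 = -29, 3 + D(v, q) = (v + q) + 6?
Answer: -279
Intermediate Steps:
D(v, q) = 3 + q + v (D(v, q) = -3 + ((v + q) + 6) = -3 + ((q + v) + 6) = -3 + (6 + q + v) = 3 + q + v)
w(x) = -31 (w(x) = -2 - 29 = -31)
Q = 0 (Q = 0*(3 + 3 + 3) = 0*9 = 0)
k = 9
r = 9 (r = 0*0 + 9 = 0 + 9 = 9)
r*w(1) = 9*(-31) = -279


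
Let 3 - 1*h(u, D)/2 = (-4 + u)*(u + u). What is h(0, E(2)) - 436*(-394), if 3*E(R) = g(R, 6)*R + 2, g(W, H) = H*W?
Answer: 171790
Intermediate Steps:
E(R) = ⅔ + 2*R² (E(R) = ((6*R)*R + 2)/3 = (6*R² + 2)/3 = (2 + 6*R²)/3 = ⅔ + 2*R²)
h(u, D) = 6 - 4*u*(-4 + u) (h(u, D) = 6 - 2*(-4 + u)*(u + u) = 6 - 2*(-4 + u)*2*u = 6 - 4*u*(-4 + u))
h(0, E(2)) - 436*(-394) = (6 - 4*0² + 16*0) - 436*(-394) = (6 - 4*0 + 0) + 171784 = (6 + 0 + 0) + 171784 = 6 + 171784 = 171790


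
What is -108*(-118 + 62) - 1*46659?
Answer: -40611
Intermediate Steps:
-108*(-118 + 62) - 1*46659 = -108*(-56) - 46659 = 6048 - 46659 = -40611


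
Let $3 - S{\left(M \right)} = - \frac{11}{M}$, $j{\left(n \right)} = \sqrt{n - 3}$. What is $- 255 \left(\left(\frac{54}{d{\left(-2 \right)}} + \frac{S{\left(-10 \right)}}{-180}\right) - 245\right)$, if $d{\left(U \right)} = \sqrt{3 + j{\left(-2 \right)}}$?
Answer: $\frac{7497323}{120} - \frac{13770}{\sqrt{3 + i \sqrt{5}}} \approx 55721.0 + 2241.1 i$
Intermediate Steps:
$j{\left(n \right)} = \sqrt{-3 + n}$
$d{\left(U \right)} = \sqrt{3 + i \sqrt{5}}$ ($d{\left(U \right)} = \sqrt{3 + \sqrt{-3 - 2}} = \sqrt{3 + \sqrt{-5}} = \sqrt{3 + i \sqrt{5}}$)
$S{\left(M \right)} = 3 + \frac{11}{M}$ ($S{\left(M \right)} = 3 - - \frac{11}{M} = 3 + \frac{11}{M}$)
$- 255 \left(\left(\frac{54}{d{\left(-2 \right)}} + \frac{S{\left(-10 \right)}}{-180}\right) - 245\right) = - 255 \left(\left(\frac{54}{\sqrt{3 + i \sqrt{5}}} + \frac{3 + \frac{11}{-10}}{-180}\right) - 245\right) = - 255 \left(\left(\frac{54}{\sqrt{3 + i \sqrt{5}}} + \left(3 + 11 \left(- \frac{1}{10}\right)\right) \left(- \frac{1}{180}\right)\right) - 245\right) = - 255 \left(\left(\frac{54}{\sqrt{3 + i \sqrt{5}}} + \left(3 - \frac{11}{10}\right) \left(- \frac{1}{180}\right)\right) - 245\right) = - 255 \left(\left(\frac{54}{\sqrt{3 + i \sqrt{5}}} + \frac{19}{10} \left(- \frac{1}{180}\right)\right) - 245\right) = - 255 \left(\left(\frac{54}{\sqrt{3 + i \sqrt{5}}} - \frac{19}{1800}\right) - 245\right) = - 255 \left(\left(- \frac{19}{1800} + \frac{54}{\sqrt{3 + i \sqrt{5}}}\right) - 245\right) = - 255 \left(- \frac{441019}{1800} + \frac{54}{\sqrt{3 + i \sqrt{5}}}\right) = \frac{7497323}{120} - \frac{13770}{\sqrt{3 + i \sqrt{5}}}$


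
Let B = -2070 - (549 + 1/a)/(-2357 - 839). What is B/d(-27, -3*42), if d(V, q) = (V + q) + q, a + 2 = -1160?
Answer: 7686828703/1036136808 ≈ 7.4187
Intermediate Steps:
a = -1162 (a = -2 - 1160 = -1162)
d(V, q) = V + 2*q
B = -7686828703/3713752 (B = -2070 - (549 + 1/(-1162))/(-2357 - 839) = -2070 - (549 - 1/1162)/(-3196) = -2070 - 637937*(-1)/(1162*3196) = -2070 - 1*(-637937/3713752) = -2070 + 637937/3713752 = -7686828703/3713752 ≈ -2069.8)
B/d(-27, -3*42) = -7686828703/(3713752*(-27 + 2*(-3*42))) = -7686828703/(3713752*(-27 + 2*(-126))) = -7686828703/(3713752*(-27 - 252)) = -7686828703/3713752/(-279) = -7686828703/3713752*(-1/279) = 7686828703/1036136808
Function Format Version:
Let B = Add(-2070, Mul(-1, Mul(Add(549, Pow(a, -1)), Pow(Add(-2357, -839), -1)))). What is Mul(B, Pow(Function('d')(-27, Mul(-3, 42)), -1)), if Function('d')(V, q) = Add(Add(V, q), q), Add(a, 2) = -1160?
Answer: Rational(7686828703, 1036136808) ≈ 7.4187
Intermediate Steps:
a = -1162 (a = Add(-2, -1160) = -1162)
Function('d')(V, q) = Add(V, Mul(2, q))
B = Rational(-7686828703, 3713752) (B = Add(-2070, Mul(-1, Mul(Add(549, Pow(-1162, -1)), Pow(Add(-2357, -839), -1)))) = Add(-2070, Mul(-1, Mul(Add(549, Rational(-1, 1162)), Pow(-3196, -1)))) = Add(-2070, Mul(-1, Mul(Rational(637937, 1162), Rational(-1, 3196)))) = Add(-2070, Mul(-1, Rational(-637937, 3713752))) = Add(-2070, Rational(637937, 3713752)) = Rational(-7686828703, 3713752) ≈ -2069.8)
Mul(B, Pow(Function('d')(-27, Mul(-3, 42)), -1)) = Mul(Rational(-7686828703, 3713752), Pow(Add(-27, Mul(2, Mul(-3, 42))), -1)) = Mul(Rational(-7686828703, 3713752), Pow(Add(-27, Mul(2, -126)), -1)) = Mul(Rational(-7686828703, 3713752), Pow(Add(-27, -252), -1)) = Mul(Rational(-7686828703, 3713752), Pow(-279, -1)) = Mul(Rational(-7686828703, 3713752), Rational(-1, 279)) = Rational(7686828703, 1036136808)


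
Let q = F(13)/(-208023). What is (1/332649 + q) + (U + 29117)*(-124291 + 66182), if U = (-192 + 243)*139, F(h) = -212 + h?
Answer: -48528880359458407228/23066214309 ≈ -2.1039e+9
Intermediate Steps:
U = 7089 (U = 51*139 = 7089)
q = 199/208023 (q = (-212 + 13)/(-208023) = -199*(-1/208023) = 199/208023 ≈ 0.00095662)
(1/332649 + q) + (U + 29117)*(-124291 + 66182) = (1/332649 + 199/208023) + (7089 + 29117)*(-124291 + 66182) = (1/332649 + 199/208023) + 36206*(-58109) = 22135058/23066214309 - 2103894454 = -48528880359458407228/23066214309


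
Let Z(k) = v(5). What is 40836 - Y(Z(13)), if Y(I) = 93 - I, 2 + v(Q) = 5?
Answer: 40746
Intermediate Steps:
v(Q) = 3 (v(Q) = -2 + 5 = 3)
Z(k) = 3
40836 - Y(Z(13)) = 40836 - (93 - 1*3) = 40836 - (93 - 3) = 40836 - 1*90 = 40836 - 90 = 40746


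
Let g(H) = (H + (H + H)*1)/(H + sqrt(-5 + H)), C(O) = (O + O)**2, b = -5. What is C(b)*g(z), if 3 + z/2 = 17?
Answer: 235200/761 - 8400*sqrt(23)/761 ≈ 256.13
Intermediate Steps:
z = 28 (z = -6 + 2*17 = -6 + 34 = 28)
C(O) = 4*O**2 (C(O) = (2*O)**2 = 4*O**2)
g(H) = 3*H/(H + sqrt(-5 + H)) (g(H) = (H + (2*H)*1)/(H + sqrt(-5 + H)) = (H + 2*H)/(H + sqrt(-5 + H)) = (3*H)/(H + sqrt(-5 + H)) = 3*H/(H + sqrt(-5 + H)))
C(b)*g(z) = (4*(-5)**2)*(3*28/(28 + sqrt(-5 + 28))) = (4*25)*(3*28/(28 + sqrt(23))) = 100*(84/(28 + sqrt(23))) = 8400/(28 + sqrt(23))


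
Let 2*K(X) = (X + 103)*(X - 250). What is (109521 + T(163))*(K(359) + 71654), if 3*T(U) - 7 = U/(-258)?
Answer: 8208620269201/774 ≈ 1.0605e+10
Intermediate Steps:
T(U) = 7/3 - U/774 (T(U) = 7/3 + (U/(-258))/3 = 7/3 + (U*(-1/258))/3 = 7/3 + (-U/258)/3 = 7/3 - U/774)
K(X) = (-250 + X)*(103 + X)/2 (K(X) = ((X + 103)*(X - 250))/2 = ((103 + X)*(-250 + X))/2 = ((-250 + X)*(103 + X))/2 = (-250 + X)*(103 + X)/2)
(109521 + T(163))*(K(359) + 71654) = (109521 + (7/3 - 1/774*163))*((-12875 + (1/2)*359**2 - 147/2*359) + 71654) = (109521 + (7/3 - 163/774))*((-12875 + (1/2)*128881 - 52773/2) + 71654) = (109521 + 1643/774)*((-12875 + 128881/2 - 52773/2) + 71654) = 84770897*(25179 + 71654)/774 = (84770897/774)*96833 = 8208620269201/774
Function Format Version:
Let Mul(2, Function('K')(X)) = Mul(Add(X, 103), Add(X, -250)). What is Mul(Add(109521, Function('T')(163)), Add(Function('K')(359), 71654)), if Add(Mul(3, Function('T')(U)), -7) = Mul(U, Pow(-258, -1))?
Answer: Rational(8208620269201, 774) ≈ 1.0605e+10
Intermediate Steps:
Function('T')(U) = Add(Rational(7, 3), Mul(Rational(-1, 774), U)) (Function('T')(U) = Add(Rational(7, 3), Mul(Rational(1, 3), Mul(U, Pow(-258, -1)))) = Add(Rational(7, 3), Mul(Rational(1, 3), Mul(U, Rational(-1, 258)))) = Add(Rational(7, 3), Mul(Rational(1, 3), Mul(Rational(-1, 258), U))) = Add(Rational(7, 3), Mul(Rational(-1, 774), U)))
Function('K')(X) = Mul(Rational(1, 2), Add(-250, X), Add(103, X)) (Function('K')(X) = Mul(Rational(1, 2), Mul(Add(X, 103), Add(X, -250))) = Mul(Rational(1, 2), Mul(Add(103, X), Add(-250, X))) = Mul(Rational(1, 2), Mul(Add(-250, X), Add(103, X))) = Mul(Rational(1, 2), Add(-250, X), Add(103, X)))
Mul(Add(109521, Function('T')(163)), Add(Function('K')(359), 71654)) = Mul(Add(109521, Add(Rational(7, 3), Mul(Rational(-1, 774), 163))), Add(Add(-12875, Mul(Rational(1, 2), Pow(359, 2)), Mul(Rational(-147, 2), 359)), 71654)) = Mul(Add(109521, Add(Rational(7, 3), Rational(-163, 774))), Add(Add(-12875, Mul(Rational(1, 2), 128881), Rational(-52773, 2)), 71654)) = Mul(Add(109521, Rational(1643, 774)), Add(Add(-12875, Rational(128881, 2), Rational(-52773, 2)), 71654)) = Mul(Rational(84770897, 774), Add(25179, 71654)) = Mul(Rational(84770897, 774), 96833) = Rational(8208620269201, 774)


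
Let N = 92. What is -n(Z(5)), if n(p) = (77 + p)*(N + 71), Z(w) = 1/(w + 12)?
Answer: -213530/17 ≈ -12561.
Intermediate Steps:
Z(w) = 1/(12 + w)
n(p) = 12551 + 163*p (n(p) = (77 + p)*(92 + 71) = (77 + p)*163 = 12551 + 163*p)
-n(Z(5)) = -(12551 + 163/(12 + 5)) = -(12551 + 163/17) = -1*213530/17 = -213530/17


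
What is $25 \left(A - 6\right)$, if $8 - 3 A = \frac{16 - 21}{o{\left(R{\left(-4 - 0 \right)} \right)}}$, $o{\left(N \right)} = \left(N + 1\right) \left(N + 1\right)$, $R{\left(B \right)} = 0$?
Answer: $- \frac{125}{3} \approx -41.667$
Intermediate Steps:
$o{\left(N \right)} = \left(1 + N\right)^{2}$ ($o{\left(N \right)} = \left(1 + N\right) \left(1 + N\right) = \left(1 + N\right)^{2}$)
$A = \frac{13}{3}$ ($A = \frac{8}{3} - \frac{\left(16 - 21\right) \frac{1}{\left(1 + 0\right)^{2}}}{3} = \frac{8}{3} - \frac{\left(-5\right) \frac{1}{1^{2}}}{3} = \frac{8}{3} - \frac{\left(-5\right) 1^{-1}}{3} = \frac{8}{3} - \frac{\left(-5\right) 1}{3} = \frac{8}{3} - - \frac{5}{3} = \frac{8}{3} + \frac{5}{3} = \frac{13}{3} \approx 4.3333$)
$25 \left(A - 6\right) = 25 \left(\frac{13}{3} - 6\right) = 25 \left(- \frac{5}{3}\right) = - \frac{125}{3}$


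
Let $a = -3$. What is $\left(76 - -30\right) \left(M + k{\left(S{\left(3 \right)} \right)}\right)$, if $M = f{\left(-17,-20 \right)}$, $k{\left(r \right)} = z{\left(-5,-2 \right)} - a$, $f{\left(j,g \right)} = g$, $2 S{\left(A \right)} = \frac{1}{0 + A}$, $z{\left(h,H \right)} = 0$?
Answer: $-1802$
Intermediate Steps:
$S{\left(A \right)} = \frac{1}{2 A}$ ($S{\left(A \right)} = \frac{1}{2 \left(0 + A\right)} = \frac{1}{2 A}$)
$k{\left(r \right)} = 3$ ($k{\left(r \right)} = 0 - -3 = 0 + 3 = 3$)
$M = -20$
$\left(76 - -30\right) \left(M + k{\left(S{\left(3 \right)} \right)}\right) = \left(76 - -30\right) \left(-20 + 3\right) = \left(76 + 30\right) \left(-17\right) = 106 \left(-17\right) = -1802$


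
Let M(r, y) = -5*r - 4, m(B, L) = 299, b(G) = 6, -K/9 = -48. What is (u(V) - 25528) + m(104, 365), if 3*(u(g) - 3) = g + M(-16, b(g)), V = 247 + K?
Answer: -74923/3 ≈ -24974.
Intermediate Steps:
K = 432 (K = -9*(-48) = 432)
V = 679 (V = 247 + 432 = 679)
M(r, y) = -4 - 5*r
u(g) = 85/3 + g/3 (u(g) = 3 + (g + (-4 - 5*(-16)))/3 = 3 + (g + (-4 + 80))/3 = 3 + (g + 76)/3 = 3 + (76 + g)/3 = 3 + (76/3 + g/3) = 85/3 + g/3)
(u(V) - 25528) + m(104, 365) = ((85/3 + (1/3)*679) - 25528) + 299 = ((85/3 + 679/3) - 25528) + 299 = (764/3 - 25528) + 299 = -75820/3 + 299 = -74923/3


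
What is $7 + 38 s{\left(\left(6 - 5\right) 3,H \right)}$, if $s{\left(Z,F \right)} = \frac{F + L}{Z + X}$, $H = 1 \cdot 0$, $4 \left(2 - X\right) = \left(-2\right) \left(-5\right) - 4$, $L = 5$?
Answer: $\frac{429}{7} \approx 61.286$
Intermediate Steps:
$X = \frac{1}{2}$ ($X = 2 - \frac{\left(-2\right) \left(-5\right) - 4}{4} = 2 - \frac{10 - 4}{4} = 2 - \frac{3}{2} = \frac{1}{2} \approx 0.5$)
$H = 0$
$s{\left(Z,F \right)} = \frac{5 + F}{\frac{1}{2} + Z}$ ($s{\left(Z,F \right)} = \frac{F + 5}{Z + \frac{1}{2}} = \frac{5 + F}{\frac{1}{2} + Z}$)
$7 + 38 s{\left(\left(6 - 5\right) 3,H \right)} = 7 + 38 \frac{2 \left(5 + 0\right)}{1 + 2 \left(6 - 5\right) 3} = 7 + 38 \cdot 2 \frac{1}{1 + 2 \cdot 1 \cdot 3} \cdot 5 = 7 + 38 \cdot 2 \frac{1}{1 + 2 \cdot 3} \cdot 5 = 7 + 38 \cdot 2 \frac{1}{1 + 6} \cdot 5 = 7 + 38 \cdot 2 \cdot \frac{1}{7} \cdot 5 = 7 + 38 \cdot \frac{10}{7} = 7 + \frac{380}{7} = \frac{429}{7}$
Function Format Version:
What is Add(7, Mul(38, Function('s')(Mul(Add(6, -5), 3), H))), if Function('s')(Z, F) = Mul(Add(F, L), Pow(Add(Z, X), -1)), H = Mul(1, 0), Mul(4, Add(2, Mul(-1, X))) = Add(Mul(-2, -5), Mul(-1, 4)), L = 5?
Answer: Rational(429, 7) ≈ 61.286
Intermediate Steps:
X = Rational(1, 2) (X = Add(2, Mul(Rational(-1, 4), Add(Mul(-2, -5), Mul(-1, 4)))) = Add(2, Mul(Rational(-1, 4), Add(10, -4))) = Add(2, Mul(Rational(-1, 4), 6)) = Add(2, Rational(-3, 2)) = Rational(1, 2) ≈ 0.50000)
H = 0
Function('s')(Z, F) = Mul(Pow(Add(Rational(1, 2), Z), -1), Add(5, F)) (Function('s')(Z, F) = Mul(Add(F, 5), Pow(Add(Z, Rational(1, 2)), -1)) = Mul(Add(5, F), Pow(Add(Rational(1, 2), Z), -1)) = Mul(Pow(Add(Rational(1, 2), Z), -1), Add(5, F)))
Add(7, Mul(38, Function('s')(Mul(Add(6, -5), 3), H))) = Add(7, Mul(38, Mul(2, Pow(Add(1, Mul(2, Mul(Add(6, -5), 3))), -1), Add(5, 0)))) = Add(7, Mul(38, Mul(2, Pow(Add(1, Mul(2, Mul(1, 3))), -1), 5))) = Add(7, Mul(38, Mul(2, Pow(Add(1, Mul(2, 3)), -1), 5))) = Add(7, Mul(38, Mul(2, Pow(Add(1, 6), -1), 5))) = Add(7, Mul(38, Mul(2, Pow(7, -1), 5))) = Add(7, Mul(38, Mul(2, Rational(1, 7), 5))) = Add(7, Mul(38, Rational(10, 7))) = Add(7, Rational(380, 7)) = Rational(429, 7)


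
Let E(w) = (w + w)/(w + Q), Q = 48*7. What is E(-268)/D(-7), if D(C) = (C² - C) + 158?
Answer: -67/1819 ≈ -0.036833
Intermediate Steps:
Q = 336
E(w) = 2*w/(336 + w) (E(w) = (w + w)/(w + 336) = (2*w)/(336 + w) = 2*w/(336 + w))
D(C) = 158 + C² - C
E(-268)/D(-7) = (2*(-268)/(336 - 268))/(158 + (-7)² - 1*(-7)) = (2*(-268)/68)/(158 + 49 + 7) = (2*(-268)*(1/68))/214 = -134/17*1/214 = -67/1819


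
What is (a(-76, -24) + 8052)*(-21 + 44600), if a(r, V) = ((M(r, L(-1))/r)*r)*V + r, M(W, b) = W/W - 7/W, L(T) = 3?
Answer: 6733479634/19 ≈ 3.5439e+8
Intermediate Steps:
M(W, b) = 1 - 7/W
a(r, V) = r + V*(-7 + r)/r (a(r, V) = ((((-7 + r)/r)/r)*r)*V + r = (((-7 + r)/r²)*r)*V + r = ((-7 + r)/r)*V + r = V*(-7 + r)/r + r = r + V*(-7 + r)/r)
(a(-76, -24) + 8052)*(-21 + 44600) = ((-24 - 76 - 7*(-24)/(-76)) + 8052)*(-21 + 44600) = ((-24 - 76 - 7*(-24)*(-1/76)) + 8052)*44579 = ((-24 - 76 - 42/19) + 8052)*44579 = (-1942/19 + 8052)*44579 = (151046/19)*44579 = 6733479634/19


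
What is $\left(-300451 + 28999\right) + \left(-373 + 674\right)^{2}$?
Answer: $-180851$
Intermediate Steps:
$\left(-300451 + 28999\right) + \left(-373 + 674\right)^{2} = -271452 + 301^{2} = -271452 + 90601 = -180851$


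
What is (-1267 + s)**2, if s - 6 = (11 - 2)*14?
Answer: 1288225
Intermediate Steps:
s = 132 (s = 6 + (11 - 2)*14 = 6 + 9*14 = 6 + 126 = 132)
(-1267 + s)**2 = (-1267 + 132)**2 = (-1135)**2 = 1288225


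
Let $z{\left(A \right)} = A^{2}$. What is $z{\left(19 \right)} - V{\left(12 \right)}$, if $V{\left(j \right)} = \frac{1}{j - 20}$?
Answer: $\frac{2889}{8} \approx 361.13$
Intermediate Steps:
$V{\left(j \right)} = \frac{1}{-20 + j}$
$z{\left(19 \right)} - V{\left(12 \right)} = 19^{2} - \frac{1}{-20 + 12} = 361 - \frac{1}{-8} = 361 - - \frac{1}{8} = 361 + \frac{1}{8} = \frac{2889}{8}$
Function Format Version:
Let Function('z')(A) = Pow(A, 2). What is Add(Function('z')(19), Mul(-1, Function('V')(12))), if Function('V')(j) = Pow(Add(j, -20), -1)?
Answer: Rational(2889, 8) ≈ 361.13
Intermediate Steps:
Function('V')(j) = Pow(Add(-20, j), -1)
Add(Function('z')(19), Mul(-1, Function('V')(12))) = Add(Pow(19, 2), Mul(-1, Pow(Add(-20, 12), -1))) = Add(361, Mul(-1, Pow(-8, -1))) = Add(361, Mul(-1, Rational(-1, 8))) = Add(361, Rational(1, 8)) = Rational(2889, 8)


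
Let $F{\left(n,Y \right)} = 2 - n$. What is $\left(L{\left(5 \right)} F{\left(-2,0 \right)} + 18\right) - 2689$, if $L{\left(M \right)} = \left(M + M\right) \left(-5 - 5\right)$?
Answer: $-3071$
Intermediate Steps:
$L{\left(M \right)} = - 20 M$ ($L{\left(M \right)} = 2 M \left(-10\right) = - 20 M$)
$\left(L{\left(5 \right)} F{\left(-2,0 \right)} + 18\right) - 2689 = \left(\left(-20\right) 5 \left(2 - -2\right) + 18\right) - 2689 = \left(- 100 \left(2 + 2\right) + 18\right) - 2689 = \left(\left(-100\right) 4 + 18\right) - 2689 = \left(-400 + 18\right) - 2689 = -382 - 2689 = -3071$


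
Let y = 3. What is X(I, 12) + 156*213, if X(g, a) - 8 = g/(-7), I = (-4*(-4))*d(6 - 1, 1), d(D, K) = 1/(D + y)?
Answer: 232650/7 ≈ 33236.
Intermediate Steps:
d(D, K) = 1/(3 + D) (d(D, K) = 1/(D + 3) = 1/(3 + D))
I = 2 (I = (-4*(-4))/(3 + (6 - 1)) = 16/(3 + 5) = 16/8 = 16*(⅛) = 2)
X(g, a) = 8 - g/7 (X(g, a) = 8 + g/(-7) = 8 + g*(-⅐) = 8 - g/7)
X(I, 12) + 156*213 = (8 - ⅐*2) + 156*213 = (8 - 2/7) + 33228 = 54/7 + 33228 = 232650/7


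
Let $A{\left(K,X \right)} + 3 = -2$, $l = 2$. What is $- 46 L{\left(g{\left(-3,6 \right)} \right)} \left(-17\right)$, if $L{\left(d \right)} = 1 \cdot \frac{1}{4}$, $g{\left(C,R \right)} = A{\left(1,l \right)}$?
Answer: $\frac{391}{2} \approx 195.5$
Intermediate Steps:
$A{\left(K,X \right)} = -5$ ($A{\left(K,X \right)} = -3 - 2 = -5$)
$g{\left(C,R \right)} = -5$
$L{\left(d \right)} = \frac{1}{4}$ ($L{\left(d \right)} = 1 \cdot \frac{1}{4} = \frac{1}{4}$)
$- 46 L{\left(g{\left(-3,6 \right)} \right)} \left(-17\right) = \left(-46\right) \frac{1}{4} \left(-17\right) = \left(- \frac{23}{2}\right) \left(-17\right) = \frac{391}{2}$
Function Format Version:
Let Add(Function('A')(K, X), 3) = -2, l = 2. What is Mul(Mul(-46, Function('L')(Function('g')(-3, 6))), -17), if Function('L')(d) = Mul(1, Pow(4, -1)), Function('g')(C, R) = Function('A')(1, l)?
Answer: Rational(391, 2) ≈ 195.50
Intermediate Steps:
Function('A')(K, X) = -5 (Function('A')(K, X) = Add(-3, -2) = -5)
Function('g')(C, R) = -5
Function('L')(d) = Rational(1, 4) (Function('L')(d) = Mul(1, Rational(1, 4)) = Rational(1, 4))
Mul(Mul(-46, Function('L')(Function('g')(-3, 6))), -17) = Mul(Mul(-46, Rational(1, 4)), -17) = Mul(Rational(-23, 2), -17) = Rational(391, 2)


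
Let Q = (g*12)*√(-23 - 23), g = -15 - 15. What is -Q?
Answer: 360*I*√46 ≈ 2441.6*I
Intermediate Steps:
g = -30
Q = -360*I*√46 (Q = (-30*12)*√(-23 - 23) = -360*I*√46 ≈ -2441.6*I)
-Q = -(-360)*I*√46 = 360*I*√46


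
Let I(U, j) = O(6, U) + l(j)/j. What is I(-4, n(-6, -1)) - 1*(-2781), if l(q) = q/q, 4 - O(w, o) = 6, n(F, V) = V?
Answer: 2778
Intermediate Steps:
O(w, o) = -2 (O(w, o) = 4 - 1*6 = 4 - 6 = -2)
l(q) = 1
I(U, j) = -2 + 1/j
I(-4, n(-6, -1)) - 1*(-2781) = (-2 + 1/(-1)) - 1*(-2781) = (-2 - 1) + 2781 = -3 + 2781 = 2778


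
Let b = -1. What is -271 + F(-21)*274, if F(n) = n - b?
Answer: -5751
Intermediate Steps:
F(n) = 1 + n (F(n) = n - 1*(-1) = n + 1 = 1 + n)
-271 + F(-21)*274 = -271 + (1 - 21)*274 = -271 - 20*274 = -271 - 5480 = -5751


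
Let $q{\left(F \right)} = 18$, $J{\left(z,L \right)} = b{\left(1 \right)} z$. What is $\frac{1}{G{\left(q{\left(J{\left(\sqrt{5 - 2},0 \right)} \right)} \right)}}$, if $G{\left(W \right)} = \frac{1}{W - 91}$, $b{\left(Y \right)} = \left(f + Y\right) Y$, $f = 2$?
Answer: $-73$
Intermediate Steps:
$b{\left(Y \right)} = Y \left(2 + Y\right)$ ($b{\left(Y \right)} = \left(2 + Y\right) Y = Y \left(2 + Y\right)$)
$J{\left(z,L \right)} = 3 z$ ($J{\left(z,L \right)} = 1 \left(2 + 1\right) z = 1 \cdot 3 z = 3 z$)
$G{\left(W \right)} = \frac{1}{-91 + W}$
$\frac{1}{G{\left(q{\left(J{\left(\sqrt{5 - 2},0 \right)} \right)} \right)}} = \frac{1}{\frac{1}{-91 + 18}} = \frac{1}{\frac{1}{-73}} = \frac{1}{- \frac{1}{73}} = -73$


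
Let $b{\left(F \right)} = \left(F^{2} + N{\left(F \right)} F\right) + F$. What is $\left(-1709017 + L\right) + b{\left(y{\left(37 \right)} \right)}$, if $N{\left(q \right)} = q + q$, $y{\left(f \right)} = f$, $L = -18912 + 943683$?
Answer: $-780102$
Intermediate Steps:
$L = 924771$
$N{\left(q \right)} = 2 q$
$b{\left(F \right)} = F + 3 F^{2}$ ($b{\left(F \right)} = \left(F^{2} + 2 F F\right) + F = \left(F^{2} + 2 F^{2}\right) + F = 3 F^{2} + F = F + 3 F^{2}$)
$\left(-1709017 + L\right) + b{\left(y{\left(37 \right)} \right)} = \left(-1709017 + 924771\right) + 37 \left(1 + 3 \cdot 37\right) = -784246 + 37 \left(1 + 111\right) = -784246 + 37 \cdot 112 = -784246 + 4144 = -780102$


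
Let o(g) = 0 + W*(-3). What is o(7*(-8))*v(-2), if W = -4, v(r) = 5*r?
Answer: -120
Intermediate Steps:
o(g) = 12 (o(g) = 0 - 4*(-3) = 0 + 12 = 12)
o(7*(-8))*v(-2) = 12*(5*(-2)) = 12*(-10) = -120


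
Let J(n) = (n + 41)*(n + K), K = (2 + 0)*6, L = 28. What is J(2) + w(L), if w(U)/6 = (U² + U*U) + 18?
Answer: 10118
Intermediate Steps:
K = 12 (K = 2*6 = 12)
J(n) = (12 + n)*(41 + n) (J(n) = (n + 41)*(n + 12) = (41 + n)*(12 + n) = (12 + n)*(41 + n))
w(U) = 108 + 12*U² (w(U) = 6*((U² + U*U) + 18) = 6*((U² + U²) + 18) = 6*(2*U² + 18) = 6*(18 + 2*U²) = 108 + 12*U²)
J(2) + w(L) = (492 + 2² + 53*2) + (108 + 12*28²) = (492 + 4 + 106) + (108 + 12*784) = 602 + (108 + 9408) = 602 + 9516 = 10118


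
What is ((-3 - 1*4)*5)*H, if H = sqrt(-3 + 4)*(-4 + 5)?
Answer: -35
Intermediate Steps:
H = 1 (H = sqrt(1)*1 = 1*1 = 1)
((-3 - 1*4)*5)*H = ((-3 - 1*4)*5)*1 = ((-3 - 4)*5)*1 = -7*5*1 = -35*1 = -35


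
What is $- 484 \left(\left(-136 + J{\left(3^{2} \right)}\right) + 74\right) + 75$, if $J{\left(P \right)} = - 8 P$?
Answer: $64931$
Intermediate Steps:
$- 484 \left(\left(-136 + J{\left(3^{2} \right)}\right) + 74\right) + 75 = - 484 \left(\left(-136 - 8 \cdot 3^{2}\right) + 74\right) + 75 = - 484 \left(\left(-136 - 72\right) + 74\right) + 75 = - 484 \left(-208 + 74\right) + 75 = \left(-484\right) \left(-134\right) + 75 = 64856 + 75 = 64931$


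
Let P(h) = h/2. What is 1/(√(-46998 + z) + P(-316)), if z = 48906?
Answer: -79/11528 - 3*√53/11528 ≈ -0.0087474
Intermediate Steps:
P(h) = h/2 (P(h) = h*(½) = h/2)
1/(√(-46998 + z) + P(-316)) = 1/(√(-46998 + 48906) + (½)*(-316)) = 1/(√1908 - 158) = 1/(6*√53 - 158) = 1/(-158 + 6*√53)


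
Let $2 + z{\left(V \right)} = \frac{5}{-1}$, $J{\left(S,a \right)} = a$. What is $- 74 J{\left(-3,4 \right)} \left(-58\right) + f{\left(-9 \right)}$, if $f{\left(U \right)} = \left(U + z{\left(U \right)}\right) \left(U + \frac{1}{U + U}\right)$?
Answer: $\frac{155816}{9} \approx 17313.0$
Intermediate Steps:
$z{\left(V \right)} = -7$ ($z{\left(V \right)} = -2 + \frac{5}{-1} = -2 + 5 \left(-1\right) = -2 - 5 = -7$)
$f{\left(U \right)} = \left(-7 + U\right) \left(U + \frac{1}{2 U}\right)$ ($f{\left(U \right)} = \left(U - 7\right) \left(U + \frac{1}{U + U}\right) = \left(-7 + U\right) \left(U + \frac{1}{2 U}\right)$)
$- 74 J{\left(-3,4 \right)} \left(-58\right) + f{\left(-9 \right)} = - 74 \cdot 4 \left(-58\right) + \left(\frac{1}{2} + \left(-9\right)^{2} - -63 - \frac{7}{2 \left(-9\right)}\right) = \left(-74\right) \left(-232\right) + \left(\frac{1}{2} + 81 + 63 - - \frac{7}{18}\right) = 17168 + \left(\frac{1}{2} + 81 + 63 + \frac{7}{18}\right) = 17168 + \frac{1304}{9} = \frac{155816}{9}$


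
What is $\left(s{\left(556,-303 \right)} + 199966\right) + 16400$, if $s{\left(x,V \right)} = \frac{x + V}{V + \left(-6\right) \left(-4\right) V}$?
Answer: $\frac{1638972197}{7575} \approx 2.1637 \cdot 10^{5}$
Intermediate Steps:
$s{\left(x,V \right)} = \frac{V + x}{25 V}$ ($s{\left(x,V \right)} = \frac{V + x}{V + 24 V} = \frac{V + x}{25 V}$)
$\left(s{\left(556,-303 \right)} + 199966\right) + 16400 = \left(\frac{-303 + 556}{25 \left(-303\right)} + 199966\right) + 16400 = \left(\frac{1}{25} \left(- \frac{1}{303}\right) 253 + 199966\right) + 16400 = \left(- \frac{253}{7575} + 199966\right) + 16400 = \frac{1514742197}{7575} + 16400 = \frac{1638972197}{7575}$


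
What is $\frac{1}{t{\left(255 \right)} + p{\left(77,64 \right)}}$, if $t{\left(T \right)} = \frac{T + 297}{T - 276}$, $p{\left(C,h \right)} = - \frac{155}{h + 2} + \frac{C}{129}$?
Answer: $- \frac{6622}{185663} \approx -0.035667$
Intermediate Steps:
$p{\left(C,h \right)} = - \frac{155}{2 + h} + \frac{C}{129}$ ($p{\left(C,h \right)} = - \frac{155}{2 + h} + C \frac{1}{129} = - \frac{155}{2 + h} + \frac{C}{129}$)
$t{\left(T \right)} = \frac{297 + T}{-276 + T}$
$\frac{1}{t{\left(255 \right)} + p{\left(77,64 \right)}} = \frac{1}{\frac{297 + 255}{-276 + 255} + \frac{-19995 + 2 \cdot 77 + 77 \cdot 64}{129 \left(2 + 64\right)}} = \frac{1}{\frac{1}{-21} \cdot 552 + \frac{-19995 + 154 + 4928}{129 \cdot 66}} = \frac{1}{\left(- \frac{1}{21}\right) 552 + \frac{1}{129} \cdot \frac{1}{66} \left(-14913\right)} = \frac{1}{- \frac{184}{7} - \frac{1657}{946}} = \frac{1}{- \frac{185663}{6622}} = - \frac{6622}{185663}$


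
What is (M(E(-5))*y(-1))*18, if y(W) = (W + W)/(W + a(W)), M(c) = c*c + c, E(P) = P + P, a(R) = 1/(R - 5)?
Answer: 19440/7 ≈ 2777.1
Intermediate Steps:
a(R) = 1/(-5 + R)
E(P) = 2*P
M(c) = c + c**2 (M(c) = c**2 + c = c + c**2)
y(W) = 2*W/(W + 1/(-5 + W)) (y(W) = (W + W)/(W + 1/(-5 + W)) = (2*W)/(W + 1/(-5 + W)) = 2*W/(W + 1/(-5 + W)))
(M(E(-5))*y(-1))*18 = (((2*(-5))*(1 + 2*(-5)))*(2*(-1)*(-5 - 1)/(1 - (-5 - 1))))*18 = ((-10*(1 - 10))*(2*(-1)*(-6)/(1 - 1*(-6))))*18 = ((-10*(-9))*(2*(-1)*(-6)/(1 + 6)))*18 = (90*(2*(-1)*(-6)/7))*18 = (90*(2*(-1)*(1/7)*(-6)))*18 = (90*(12/7))*18 = (1080/7)*18 = 19440/7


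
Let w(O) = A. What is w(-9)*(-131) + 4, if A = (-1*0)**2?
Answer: 4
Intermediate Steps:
A = 0 (A = 0**2 = 0)
w(O) = 0
w(-9)*(-131) + 4 = 0*(-131) + 4 = 0 + 4 = 4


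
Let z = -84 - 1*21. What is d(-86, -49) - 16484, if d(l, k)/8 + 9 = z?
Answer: -17396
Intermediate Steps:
z = -105 (z = -84 - 21 = -105)
d(l, k) = -912 (d(l, k) = -72 + 8*(-105) = -72 - 840 = -912)
d(-86, -49) - 16484 = -912 - 16484 = -17396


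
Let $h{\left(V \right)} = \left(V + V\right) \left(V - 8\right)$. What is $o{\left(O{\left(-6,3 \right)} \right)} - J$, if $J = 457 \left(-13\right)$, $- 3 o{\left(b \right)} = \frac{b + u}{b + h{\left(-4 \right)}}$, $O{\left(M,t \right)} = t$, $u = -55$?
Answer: $\frac{1764529}{297} \approx 5941.2$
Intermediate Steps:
$h{\left(V \right)} = 2 V \left(-8 + V\right)$
$o{\left(b \right)} = - \frac{-55 + b}{3 \left(96 + b\right)}$ ($o{\left(b \right)} = - \frac{\left(b - 55\right) \frac{1}{b + 2 \left(-4\right) \left(-8 - 4\right)}}{3} = - \frac{\left(-55 + b\right) \frac{1}{b + 2 \left(-4\right) \left(-12\right)}}{3} = - \frac{\left(-55 + b\right) \frac{1}{b + 96}}{3} = - \frac{\left(-55 + b\right) \frac{1}{96 + b}}{3} = - \frac{\frac{1}{96 + b} \left(-55 + b\right)}{3} = - \frac{-55 + b}{3 \left(96 + b\right)}$)
$J = -5941$
$o{\left(O{\left(-6,3 \right)} \right)} - J = \frac{55 - 3}{3 \left(96 + 3\right)} - -5941 = \frac{55 - 3}{3 \cdot 99} + 5941 = \frac{1}{3} \cdot \frac{1}{99} \cdot 52 + 5941 = \frac{52}{297} + 5941 = \frac{1764529}{297}$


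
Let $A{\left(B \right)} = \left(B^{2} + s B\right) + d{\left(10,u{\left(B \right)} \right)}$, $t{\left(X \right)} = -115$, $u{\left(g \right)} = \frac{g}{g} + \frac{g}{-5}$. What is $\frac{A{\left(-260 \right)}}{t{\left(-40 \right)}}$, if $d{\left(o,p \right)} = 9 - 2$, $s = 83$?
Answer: $- \frac{46027}{115} \approx -400.23$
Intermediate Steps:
$u{\left(g \right)} = 1 - \frac{g}{5}$ ($u{\left(g \right)} = 1 + g \left(- \frac{1}{5}\right) = 1 - \frac{g}{5}$)
$d{\left(o,p \right)} = 7$
$A{\left(B \right)} = 7 + B^{2} + 83 B$ ($A{\left(B \right)} = \left(B^{2} + 83 B\right) + 7 = 7 + B^{2} + 83 B$)
$\frac{A{\left(-260 \right)}}{t{\left(-40 \right)}} = \frac{7 + \left(-260\right)^{2} + 83 \left(-260\right)}{-115} = \left(7 + 67600 - 21580\right) \left(- \frac{1}{115}\right) = 46027 \left(- \frac{1}{115}\right) = - \frac{46027}{115}$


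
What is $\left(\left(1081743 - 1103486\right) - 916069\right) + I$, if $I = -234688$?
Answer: $-1172500$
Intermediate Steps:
$\left(\left(1081743 - 1103486\right) - 916069\right) + I = \left(\left(1081743 - 1103486\right) - 916069\right) - 234688 = \left(-21743 - 916069\right) - 234688 = -937812 - 234688 = -1172500$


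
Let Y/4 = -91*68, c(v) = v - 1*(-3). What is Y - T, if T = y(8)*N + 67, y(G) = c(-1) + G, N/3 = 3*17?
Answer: -26349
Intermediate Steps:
c(v) = 3 + v (c(v) = v + 3 = 3 + v)
N = 153 (N = 3*(3*17) = 3*51 = 153)
y(G) = 2 + G (y(G) = (3 - 1) + G = 2 + G)
T = 1597 (T = (2 + 8)*153 + 67 = 10*153 + 67 = 1530 + 67 = 1597)
Y = -24752 (Y = 4*(-91*68) = 4*(-6188) = -24752)
Y - T = -24752 - 1*1597 = -24752 - 1597 = -26349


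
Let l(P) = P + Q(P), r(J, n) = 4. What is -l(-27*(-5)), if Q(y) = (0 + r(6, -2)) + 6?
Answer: -145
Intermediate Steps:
Q(y) = 10 (Q(y) = (0 + 4) + 6 = 4 + 6 = 10)
l(P) = 10 + P (l(P) = P + 10 = 10 + P)
-l(-27*(-5)) = -(10 - 27*(-5)) = -(10 + 135) = -1*145 = -145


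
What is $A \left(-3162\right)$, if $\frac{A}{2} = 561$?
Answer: $-3547764$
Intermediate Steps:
$A = 1122$ ($A = 2 \cdot 561 = 1122$)
$A \left(-3162\right) = 1122 \left(-3162\right) = -3547764$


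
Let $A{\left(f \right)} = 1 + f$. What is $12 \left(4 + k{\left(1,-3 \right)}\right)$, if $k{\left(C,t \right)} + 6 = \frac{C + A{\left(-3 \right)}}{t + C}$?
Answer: $-18$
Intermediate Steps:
$k{\left(C,t \right)} = -6 + \frac{-2 + C}{C + t}$ ($k{\left(C,t \right)} = -6 + \frac{C + \left(1 - 3\right)}{t + C} = -6 + \frac{C - 2}{C + t} = -6 + \frac{-2 + C}{C + t}$)
$12 \left(4 + k{\left(1,-3 \right)}\right) = 12 \left(4 + \frac{-2 - -18 - 5}{1 - 3}\right) = 12 \left(4 + \frac{-2 + 18 - 5}{-2}\right) = 12 \left(4 - \frac{11}{2}\right) = 12 \left(- \frac{3}{2}\right) = -18$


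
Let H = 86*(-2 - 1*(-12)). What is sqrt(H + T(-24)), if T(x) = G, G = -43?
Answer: sqrt(817) ≈ 28.583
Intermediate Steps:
T(x) = -43
H = 860 (H = 86*(-2 + 12) = 86*10 = 860)
sqrt(H + T(-24)) = sqrt(860 - 43) = sqrt(817)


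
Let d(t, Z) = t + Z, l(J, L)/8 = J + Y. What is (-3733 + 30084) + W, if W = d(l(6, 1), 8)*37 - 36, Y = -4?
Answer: 27203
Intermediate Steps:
l(J, L) = -32 + 8*J (l(J, L) = 8*(J - 4) = 8*(-4 + J) = -32 + 8*J)
d(t, Z) = Z + t
W = 852 (W = (8 + (-32 + 8*6))*37 - 36 = (8 + (-32 + 48))*37 - 36 = (8 + 16)*37 - 36 = 24*37 - 36 = 888 - 36 = 852)
(-3733 + 30084) + W = (-3733 + 30084) + 852 = 26351 + 852 = 27203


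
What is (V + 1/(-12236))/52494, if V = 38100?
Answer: 466191599/642316584 ≈ 0.72580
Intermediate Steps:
(V + 1/(-12236))/52494 = (38100 + 1/(-12236))/52494 = (38100 - 1/12236)*(1/52494) = (466191599/12236)*(1/52494) = 466191599/642316584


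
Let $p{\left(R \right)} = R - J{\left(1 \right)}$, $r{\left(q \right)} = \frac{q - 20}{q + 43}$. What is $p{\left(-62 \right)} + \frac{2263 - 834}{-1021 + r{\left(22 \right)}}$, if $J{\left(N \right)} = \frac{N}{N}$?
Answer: $- \frac{4273754}{66363} \approx -64.4$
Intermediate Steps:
$J{\left(N \right)} = 1$
$r{\left(q \right)} = \frac{-20 + q}{43 + q}$
$p{\left(R \right)} = -1 + R$ ($p{\left(R \right)} = R - 1 = -1 + R$)
$p{\left(-62 \right)} + \frac{2263 - 834}{-1021 + r{\left(22 \right)}} = \left(-1 - 62\right) + \frac{2263 - 834}{-1021 + \frac{-20 + 22}{43 + 22}} = -63 + \frac{1429}{-1021 + \frac{1}{65} \cdot 2} = -63 + \frac{1429}{-1021 + \frac{2}{65}} = -63 + \frac{1429}{- \frac{66363}{65}} = -63 + 1429 \left(- \frac{65}{66363}\right) = -63 - \frac{92885}{66363} = - \frac{4273754}{66363}$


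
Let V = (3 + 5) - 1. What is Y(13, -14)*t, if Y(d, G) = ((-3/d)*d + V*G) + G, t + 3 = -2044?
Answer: 235405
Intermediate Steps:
V = 7 (V = 8 - 1 = 7)
t = -2047 (t = -3 - 2044 = -2047)
Y(d, G) = -3 + 8*G (Y(d, G) = ((-3/d)*d + 7*G) + G = (-3 + 7*G) + G = -3 + 8*G)
Y(13, -14)*t = (-3 + 8*(-14))*(-2047) = (-3 - 112)*(-2047) = -115*(-2047) = 235405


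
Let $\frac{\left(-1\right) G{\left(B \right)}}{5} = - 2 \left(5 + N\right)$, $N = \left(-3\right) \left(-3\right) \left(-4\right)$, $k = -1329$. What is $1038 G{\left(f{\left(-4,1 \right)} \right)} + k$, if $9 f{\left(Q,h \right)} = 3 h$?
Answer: $-323109$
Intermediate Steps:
$f{\left(Q,h \right)} = \frac{h}{3}$ ($f{\left(Q,h \right)} = \frac{3 h}{9} = \frac{h}{3}$)
$N = -36$ ($N = 9 \left(-4\right) = -36$)
$G{\left(B \right)} = -310$ ($G{\left(B \right)} = - 5 \left(- 2 \left(5 - 36\right)\right) = - 5 \left(\left(-2\right) \left(-31\right)\right) = \left(-5\right) 62 = -310$)
$1038 G{\left(f{\left(-4,1 \right)} \right)} + k = 1038 \left(-310\right) - 1329 = -321780 - 1329 = -323109$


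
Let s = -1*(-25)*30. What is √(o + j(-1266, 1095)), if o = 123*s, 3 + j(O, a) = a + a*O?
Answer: 8*I*√20202 ≈ 1137.1*I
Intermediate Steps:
j(O, a) = -3 + a + O*a (j(O, a) = -3 + (a + a*O) = -3 + (a + O*a) = -3 + a + O*a)
s = 750 (s = 25*30 = 750)
o = 92250 (o = 123*750 = 92250)
√(o + j(-1266, 1095)) = √(92250 + (-3 + 1095 - 1266*1095)) = √(92250 + (-3 + 1095 - 1386270)) = √(92250 - 1385178) = √(-1292928) = 8*I*√20202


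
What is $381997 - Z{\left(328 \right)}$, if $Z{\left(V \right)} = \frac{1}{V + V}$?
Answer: $\frac{250590031}{656} \approx 3.82 \cdot 10^{5}$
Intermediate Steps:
$Z{\left(V \right)} = \frac{1}{2 V}$
$381997 - Z{\left(328 \right)} = 381997 - \frac{1}{2 \cdot 328} = 381997 - \frac{1}{2} \cdot \frac{1}{328} = 381997 - \frac{1}{656} = \frac{250590031}{656}$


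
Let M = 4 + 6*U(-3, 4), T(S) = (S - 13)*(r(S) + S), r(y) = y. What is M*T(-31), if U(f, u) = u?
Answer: 76384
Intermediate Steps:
T(S) = 2*S*(-13 + S) (T(S) = (S - 13)*(S + S) = (-13 + S)*(2*S) = 2*S*(-13 + S))
M = 28 (M = 4 + 6*4 = 4 + 24 = 28)
M*T(-31) = 28*(2*(-31)*(-13 - 31)) = 28*(2*(-31)*(-44)) = 28*2728 = 76384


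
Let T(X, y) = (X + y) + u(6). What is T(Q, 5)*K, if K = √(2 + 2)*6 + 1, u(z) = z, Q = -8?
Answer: 39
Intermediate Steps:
T(X, y) = 6 + X + y (T(X, y) = (X + y) + 6 = 6 + X + y)
K = 13 (K = √4*6 + 1 = 2*6 + 1 = 12 + 1 = 13)
T(Q, 5)*K = (6 - 8 + 5)*13 = 3*13 = 39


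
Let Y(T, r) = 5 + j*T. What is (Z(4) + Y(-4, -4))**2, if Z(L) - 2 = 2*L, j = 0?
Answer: 225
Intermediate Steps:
Z(L) = 2 + 2*L
Y(T, r) = 5 (Y(T, r) = 5 + 0*T = 5 + 0 = 5)
(Z(4) + Y(-4, -4))**2 = ((2 + 2*4) + 5)**2 = ((2 + 8) + 5)**2 = (10 + 5)**2 = 15**2 = 225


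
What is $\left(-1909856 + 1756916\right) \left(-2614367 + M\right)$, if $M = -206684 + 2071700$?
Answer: $114605741940$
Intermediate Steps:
$M = 1865016$
$\left(-1909856 + 1756916\right) \left(-2614367 + M\right) = \left(-1909856 + 1756916\right) \left(-2614367 + 1865016\right) = \left(-152940\right) \left(-749351\right) = 114605741940$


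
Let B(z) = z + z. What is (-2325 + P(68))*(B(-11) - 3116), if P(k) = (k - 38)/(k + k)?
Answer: 248035365/34 ≈ 7.2952e+6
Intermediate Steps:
B(z) = 2*z
P(k) = (-38 + k)/(2*k) (P(k) = (-38 + k)/((2*k)) = (-38 + k)*(1/(2*k)) = (-38 + k)/(2*k))
(-2325 + P(68))*(B(-11) - 3116) = (-2325 + (1/2)*(-38 + 68)/68)*(2*(-11) - 3116) = (-2325 + (1/2)*(1/68)*30)*(-22 - 3116) = (-2325 + 15/68)*(-3138) = -158085/68*(-3138) = 248035365/34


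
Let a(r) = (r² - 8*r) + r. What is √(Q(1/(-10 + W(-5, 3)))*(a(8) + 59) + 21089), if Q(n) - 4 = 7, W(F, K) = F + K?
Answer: √21826 ≈ 147.74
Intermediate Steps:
a(r) = r² - 7*r
Q(n) = 11 (Q(n) = 4 + 7 = 11)
√(Q(1/(-10 + W(-5, 3)))*(a(8) + 59) + 21089) = √(11*(8*(-7 + 8) + 59) + 21089) = √(11*(8*1 + 59) + 21089) = √(11*(8 + 59) + 21089) = √(11*67 + 21089) = √(737 + 21089) = √21826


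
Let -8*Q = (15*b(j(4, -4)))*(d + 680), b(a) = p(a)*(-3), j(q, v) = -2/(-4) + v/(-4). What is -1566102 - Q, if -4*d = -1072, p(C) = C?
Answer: -6296403/4 ≈ -1.5741e+6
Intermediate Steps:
j(q, v) = 1/2 - v/4 (j(q, v) = -2*(-1/4) + v*(-1/4) = 1/2 - v/4)
d = 268 (d = -1/4*(-1072) = 268)
b(a) = -3*a (b(a) = a*(-3) = -3*a)
Q = 31995/4 (Q = -15*(-3*(1/2 - 1/4*(-4)))*(268 + 680)/8 = -15*(-3*(1/2 + 1))*948/8 = -15*(-3*3/2)*948/8 = -15*(-9/2)*948/8 = -(-135)*948/16 = -1/8*(-63990) = 31995/4 ≈ 7998.8)
-1566102 - Q = -1566102 - 1*31995/4 = -1566102 - 31995/4 = -6296403/4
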